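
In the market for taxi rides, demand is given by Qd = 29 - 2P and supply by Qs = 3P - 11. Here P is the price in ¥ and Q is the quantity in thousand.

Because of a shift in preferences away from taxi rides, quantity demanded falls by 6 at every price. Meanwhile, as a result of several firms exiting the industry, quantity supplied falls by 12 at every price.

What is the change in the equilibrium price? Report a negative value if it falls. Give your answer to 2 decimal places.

+1.20

Original equilibrium: 29 - 2P = 3P - 11 gives 40 = 5P, so P = 8 and Q = 13.
After the shift, demand is Qd = 23 - 2P and supply is Qs = 3P - 23.
Equate the new curves: 23 - 2P = 3P - 23, giving 46 = 5P, P = 9.2, Q = 4.6.
ΔP = 9.2 − 8 = +1.20.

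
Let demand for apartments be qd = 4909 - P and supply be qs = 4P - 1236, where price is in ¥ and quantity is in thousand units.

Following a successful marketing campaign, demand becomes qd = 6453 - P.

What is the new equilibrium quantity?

Before the shock: 4909 - P = 4P - 1236 ⇒ 6145 = 5P ⇒ P = 1229, q = 3680.
With the change applied: demand qd = 6453 - P, supply qs = 4P - 1236.
Equate the new curves: 6453 - P = 4P - 1236, giving 7689 = 5P, P = 1537.8, q = 4915.2.

4915.2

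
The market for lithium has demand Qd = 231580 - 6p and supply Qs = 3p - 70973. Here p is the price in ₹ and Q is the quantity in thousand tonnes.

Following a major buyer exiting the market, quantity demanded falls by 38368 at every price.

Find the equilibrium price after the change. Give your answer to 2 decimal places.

Before the shock: 231580 - 6p = 3p - 70973 ⇒ 302553 = 9p ⇒ p = 33617, Q = 29878.
With the change applied: demand Qd = 193212 - 6p, supply Qs = 3p - 70973.
Clearing the new market: 193212 - 6p = 3p - 70973, so p = 264185/9 ≈ 29353.8889 and Q = 51266/3 ≈ 17088.6667.

29353.89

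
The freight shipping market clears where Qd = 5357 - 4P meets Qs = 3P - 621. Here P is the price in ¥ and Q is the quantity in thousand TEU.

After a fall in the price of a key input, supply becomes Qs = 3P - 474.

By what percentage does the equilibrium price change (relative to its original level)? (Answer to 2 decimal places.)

-2.46

Solve the original market: 5357 - 4P = 3P - 621, hence P = 854 and Q = 1941.
With the change applied: demand Qd = 5357 - 4P, supply Qs = 3P - 474.
Equate the new curves: 5357 - 4P = 3P - 474, giving 5831 = 7P, P = 833, Q = 2025.
%ΔP = (833 − 854) / 854 × 100 = -2.46%.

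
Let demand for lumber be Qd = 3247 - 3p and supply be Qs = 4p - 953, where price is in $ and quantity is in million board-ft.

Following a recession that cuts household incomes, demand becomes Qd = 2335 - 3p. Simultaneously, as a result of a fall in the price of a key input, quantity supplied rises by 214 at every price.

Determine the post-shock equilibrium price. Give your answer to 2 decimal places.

Original equilibrium: 3247 - 3p = 4p - 953 gives 4200 = 7p, so p = 600 and Q = 1447.
The new curves are Qd = 2335 - 3p (demand) and Qs = 4p - 739 (supply).
Setting them equal: 2335 - 3p = 4p - 739 → 3074 = 7p, so p = 3074/7 ≈ 439.1429 and Q = 7123/7 ≈ 1017.5714.

439.14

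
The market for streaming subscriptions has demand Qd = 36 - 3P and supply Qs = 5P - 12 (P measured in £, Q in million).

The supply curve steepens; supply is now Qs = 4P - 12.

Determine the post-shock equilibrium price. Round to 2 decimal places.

Initially, 36 - 3P = 5P - 12, so 48 = 8P and P = 6, Q = 18.
The new curves are Qd = 36 - 3P (demand) and Qs = 4P - 12 (supply).
New equilibrium: 36 - 3P = 4P - 12 ⇒ 48 = 7P ⇒ P = 48/7 ≈ 6.8571, Q = 108/7 ≈ 15.4286.

6.86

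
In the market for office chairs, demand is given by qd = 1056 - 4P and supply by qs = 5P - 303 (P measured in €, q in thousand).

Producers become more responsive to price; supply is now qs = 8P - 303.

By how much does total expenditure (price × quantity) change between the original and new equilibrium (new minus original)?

Solve the original market: 1056 - 4P = 5P - 303, hence P = 151 and q = 452.
The new curves are qd = 1056 - 4P (demand) and qs = 8P - 303 (supply).
Equate the new curves: 1056 - 4P = 8P - 303, giving 1359 = 12P, P = 113.25, q = 603.
Expenditure moves from 151×452 = 68252 to 113.25×603 = 68289.75; change = +37.75.

+37.75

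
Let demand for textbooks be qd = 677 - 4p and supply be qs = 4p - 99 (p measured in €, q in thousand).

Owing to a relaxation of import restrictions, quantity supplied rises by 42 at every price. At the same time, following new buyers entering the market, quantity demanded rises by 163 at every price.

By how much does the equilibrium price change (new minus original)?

+15.125

Solve the original market: 677 - 4p = 4p - 99, hence p = 97 and q = 289.
After the shift, demand is qd = 840 - 4p and supply is qs = 4p - 57.
Equate the new curves: 840 - 4p = 4p - 57, giving 897 = 8p, p = 112.125, q = 391.5.
Δp = 112.125 − 97 = +15.125.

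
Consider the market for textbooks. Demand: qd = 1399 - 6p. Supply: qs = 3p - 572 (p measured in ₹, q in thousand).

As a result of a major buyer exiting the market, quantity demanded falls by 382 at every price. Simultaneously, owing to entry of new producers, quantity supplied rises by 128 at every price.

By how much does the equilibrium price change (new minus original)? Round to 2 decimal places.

-56.67

Before the shock: 1399 - 6p = 3p - 572 ⇒ 1971 = 9p ⇒ p = 219, q = 85.
With the change applied: demand qd = 1017 - 6p, supply qs = 3p - 444.
Clearing the new market: 1017 - 6p = 3p - 444, so p = 487/3 ≈ 162.3333 and q = 43.
Δp = 162.3333 − 219 = -56.67.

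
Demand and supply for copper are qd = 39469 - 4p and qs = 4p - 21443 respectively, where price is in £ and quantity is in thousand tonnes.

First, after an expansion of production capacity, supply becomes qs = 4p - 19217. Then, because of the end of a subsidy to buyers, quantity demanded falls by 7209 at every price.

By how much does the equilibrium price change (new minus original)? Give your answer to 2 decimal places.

-1179.38

Initially, 39469 - 4p = 4p - 21443, so 60912 = 8p and p = 7614, q = 9013.
With the change applied: demand qd = 32260 - 4p, supply qs = 4p - 19217.
Clearing the new market: 32260 - 4p = 4p - 19217, so p = 6434.625 and q = 6521.5.
Δp = 6434.625 − 7614 = -1179.38.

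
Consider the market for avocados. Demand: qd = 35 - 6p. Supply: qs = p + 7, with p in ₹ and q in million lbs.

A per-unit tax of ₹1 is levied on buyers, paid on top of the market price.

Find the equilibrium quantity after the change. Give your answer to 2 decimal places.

10.14

Solve the original market: 35 - 6p = p + 7, hence p = 4 and q = 11.
Since buyers pay the price plus the tax, the effective demand curve becomes qd = 29 - 6p.
Setting them equal: 29 - 6p = p + 7 → 22 = 7p, so p = 22/7 ≈ 3.1429 and q = 71/7 ≈ 10.1429.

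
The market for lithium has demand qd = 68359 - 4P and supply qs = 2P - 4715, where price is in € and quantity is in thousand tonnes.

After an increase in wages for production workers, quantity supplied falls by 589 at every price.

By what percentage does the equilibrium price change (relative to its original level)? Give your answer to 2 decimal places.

Before the shock: 68359 - 4P = 2P - 4715 ⇒ 73074 = 6P ⇒ P = 12179, q = 19643.
With the change applied: demand qd = 68359 - 4P, supply qs = 2P - 5304.
New equilibrium: 68359 - 4P = 2P - 5304 ⇒ 73663 = 6P ⇒ P = 73663/6 ≈ 12277.1667, q = 57751/3 ≈ 19250.3333.
%ΔP = (12277.1667 − 12179) / 12179 × 100 = +0.81%.

+0.81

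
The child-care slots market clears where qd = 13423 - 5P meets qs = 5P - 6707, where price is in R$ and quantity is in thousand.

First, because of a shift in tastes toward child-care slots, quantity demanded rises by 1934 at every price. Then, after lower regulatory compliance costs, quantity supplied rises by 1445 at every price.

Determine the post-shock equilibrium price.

Original equilibrium: 13423 - 5P = 5P - 6707 gives 20130 = 10P, so P = 2013 and q = 3358.
The shock moves the curves to qd = 15357 - 5P and qs = 5P - 5262.
Setting them equal: 15357 - 5P = 5P - 5262 → 20619 = 10P, so P = 2061.9 and q = 5047.5.

2061.9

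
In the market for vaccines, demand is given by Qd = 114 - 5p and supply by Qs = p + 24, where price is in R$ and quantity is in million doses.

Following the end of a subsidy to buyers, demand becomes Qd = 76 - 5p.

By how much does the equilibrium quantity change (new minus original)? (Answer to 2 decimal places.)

-6.33

Before the shock: 114 - 5p = p + 24 ⇒ 90 = 6p ⇒ p = 15, Q = 39.
After the shift, demand is Qd = 76 - 5p and supply is Qs = p + 24.
New equilibrium: 76 - 5p = p + 24 ⇒ 52 = 6p ⇒ p = 26/3 ≈ 8.6667, Q = 98/3 ≈ 32.6667.
ΔQ = 32.6667 − 39 = -6.33.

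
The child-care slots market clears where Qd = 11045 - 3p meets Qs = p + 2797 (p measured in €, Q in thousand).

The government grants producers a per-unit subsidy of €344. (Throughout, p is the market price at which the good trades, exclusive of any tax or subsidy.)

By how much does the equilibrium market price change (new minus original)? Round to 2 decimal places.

-86.00

Original equilibrium: 11045 - 3p = p + 2797 gives 8248 = 4p, so p = 2062 and Q = 4859.
Since sellers receive the price plus the subsidy, the effective supply curve becomes Qs = p + 3141.
New equilibrium: 11045 - 3p = p + 3141 ⇒ 7904 = 4p ⇒ p = 1976, Q = 5117.
Δp = 1976 − 2062 = -86.00.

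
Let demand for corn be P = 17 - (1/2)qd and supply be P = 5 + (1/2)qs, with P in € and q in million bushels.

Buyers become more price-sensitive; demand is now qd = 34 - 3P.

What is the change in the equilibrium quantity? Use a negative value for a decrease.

Solve the original market: 34 - 2P = 2P - 10, hence P = 11 and q = 12.
After the shift, demand is qd = 34 - 3P and supply is qs = 2P - 10.
Clearing the new market: 34 - 3P = 2P - 10, so P = 8.8 and q = 7.6.
Δq = 7.6 − 12 = -4.4.

-4.4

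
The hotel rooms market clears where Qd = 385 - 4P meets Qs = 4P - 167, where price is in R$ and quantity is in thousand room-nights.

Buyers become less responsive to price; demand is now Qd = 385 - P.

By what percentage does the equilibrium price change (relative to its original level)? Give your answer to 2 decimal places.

Initially, 385 - 4P = 4P - 167, so 552 = 8P and P = 69, Q = 109.
The shock moves the curves to Qd = 385 - P and Qs = 4P - 167.
Equate the new curves: 385 - P = 4P - 167, giving 552 = 5P, P = 110.4, Q = 274.6.
%ΔP = (110.4 − 69) / 69 × 100 = +60.00%.

+60.00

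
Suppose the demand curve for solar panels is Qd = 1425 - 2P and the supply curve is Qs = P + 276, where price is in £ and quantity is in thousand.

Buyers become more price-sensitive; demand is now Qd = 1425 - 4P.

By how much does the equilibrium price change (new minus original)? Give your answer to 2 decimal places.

Original equilibrium: 1425 - 2P = P + 276 gives 1149 = 3P, so P = 383 and Q = 659.
With the change applied: demand Qd = 1425 - 4P, supply Qs = P + 276.
Setting them equal: 1425 - 4P = P + 276 → 1149 = 5P, so P = 229.8 and Q = 505.8.
ΔP = 229.8 − 383 = -153.20.

-153.20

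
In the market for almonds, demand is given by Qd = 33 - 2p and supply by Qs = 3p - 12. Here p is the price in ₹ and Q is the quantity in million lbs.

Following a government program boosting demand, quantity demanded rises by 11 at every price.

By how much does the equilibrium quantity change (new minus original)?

+6.6

Before the shock: 33 - 2p = 3p - 12 ⇒ 45 = 5p ⇒ p = 9, Q = 15.
With the change applied: demand Qd = 44 - 2p, supply Qs = 3p - 12.
Setting them equal: 44 - 2p = 3p - 12 → 56 = 5p, so p = 11.2 and Q = 21.6.
ΔQ = 21.6 − 15 = +6.6.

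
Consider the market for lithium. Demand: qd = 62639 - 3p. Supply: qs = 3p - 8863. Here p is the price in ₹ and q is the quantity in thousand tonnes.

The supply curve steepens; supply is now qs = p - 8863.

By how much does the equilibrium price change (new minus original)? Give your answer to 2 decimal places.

+5958.50

Solve the original market: 62639 - 3p = 3p - 8863, hence p = 11917 and q = 26888.
With the change applied: demand qd = 62639 - 3p, supply qs = p - 8863.
Setting them equal: 62639 - 3p = p - 8863 → 71502 = 4p, so p = 17875.5 and q = 9012.5.
Δp = 17875.5 − 11917 = +5958.50.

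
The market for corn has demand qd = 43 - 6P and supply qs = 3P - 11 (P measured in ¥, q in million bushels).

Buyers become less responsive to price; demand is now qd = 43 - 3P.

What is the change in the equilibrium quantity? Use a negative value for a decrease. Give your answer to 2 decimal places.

Original equilibrium: 43 - 6P = 3P - 11 gives 54 = 9P, so P = 6 and q = 7.
After the shift, demand is qd = 43 - 3P and supply is qs = 3P - 11.
Equate the new curves: 43 - 3P = 3P - 11, giving 54 = 6P, P = 9, q = 16.
Δq = 16 − 7 = +9.00.

+9.00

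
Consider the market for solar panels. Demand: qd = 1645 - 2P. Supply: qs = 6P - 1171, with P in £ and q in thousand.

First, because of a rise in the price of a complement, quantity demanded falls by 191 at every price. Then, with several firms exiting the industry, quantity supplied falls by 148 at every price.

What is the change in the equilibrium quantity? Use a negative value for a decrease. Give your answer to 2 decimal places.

-180.25

Original equilibrium: 1645 - 2P = 6P - 1171 gives 2816 = 8P, so P = 352 and q = 941.
With the change applied: demand qd = 1454 - 2P, supply qs = 6P - 1319.
Equate the new curves: 1454 - 2P = 6P - 1319, giving 2773 = 8P, P = 346.625, q = 760.75.
Δq = 760.75 − 941 = -180.25.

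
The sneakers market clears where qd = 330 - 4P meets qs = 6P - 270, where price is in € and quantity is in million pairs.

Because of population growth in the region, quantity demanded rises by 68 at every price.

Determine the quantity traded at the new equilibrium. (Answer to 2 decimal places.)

Initially, 330 - 4P = 6P - 270, so 600 = 10P and P = 60, q = 90.
With the change applied: demand qd = 398 - 4P, supply qs = 6P - 270.
Clearing the new market: 398 - 4P = 6P - 270, so P = 66.8 and q = 130.8.

130.80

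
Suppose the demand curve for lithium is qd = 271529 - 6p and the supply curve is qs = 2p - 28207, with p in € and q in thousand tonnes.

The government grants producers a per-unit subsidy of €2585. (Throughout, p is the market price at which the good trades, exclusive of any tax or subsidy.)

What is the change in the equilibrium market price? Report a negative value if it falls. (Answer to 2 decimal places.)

Before the shock: 271529 - 6p = 2p - 28207 ⇒ 299736 = 8p ⇒ p = 37467, q = 46727.
Since sellers receive the price plus the subsidy, the effective supply curve becomes qs = 2p - 23037.
New equilibrium: 271529 - 6p = 2p - 23037 ⇒ 294566 = 8p ⇒ p = 36820.75, q = 50604.5.
Δp = 36820.75 − 37467 = -646.25.

-646.25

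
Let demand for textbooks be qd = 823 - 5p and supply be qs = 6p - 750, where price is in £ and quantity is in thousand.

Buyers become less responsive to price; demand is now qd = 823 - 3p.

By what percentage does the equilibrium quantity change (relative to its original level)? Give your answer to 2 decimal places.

Solve the original market: 823 - 5p = 6p - 750, hence p = 143 and q = 108.
With the change applied: demand qd = 823 - 3p, supply qs = 6p - 750.
New equilibrium: 823 - 3p = 6p - 750 ⇒ 1573 = 9p ⇒ p = 1573/9 ≈ 174.7778, q = 896/3 ≈ 298.6667.
%Δq = (298.6667 − 108) / 108 × 100 = +176.54%.

+176.54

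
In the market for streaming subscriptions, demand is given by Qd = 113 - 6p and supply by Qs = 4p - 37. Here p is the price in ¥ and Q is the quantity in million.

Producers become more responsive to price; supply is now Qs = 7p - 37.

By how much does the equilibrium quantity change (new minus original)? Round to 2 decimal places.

Solve the original market: 113 - 6p = 4p - 37, hence p = 15 and Q = 23.
After the shift, demand is Qd = 113 - 6p and supply is Qs = 7p - 37.
New equilibrium: 113 - 6p = 7p - 37 ⇒ 150 = 13p ⇒ p = 150/13 ≈ 11.5385, Q = 569/13 ≈ 43.7692.
ΔQ = 43.7692 − 23 = +20.77.

+20.77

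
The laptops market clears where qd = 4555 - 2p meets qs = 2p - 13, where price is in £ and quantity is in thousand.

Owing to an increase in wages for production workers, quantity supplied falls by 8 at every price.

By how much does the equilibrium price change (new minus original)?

Original equilibrium: 4555 - 2p = 2p - 13 gives 4568 = 4p, so p = 1142 and q = 2271.
The shock moves the curves to qd = 4555 - 2p and qs = 2p - 21.
New equilibrium: 4555 - 2p = 2p - 21 ⇒ 4576 = 4p ⇒ p = 1144, q = 2267.
Δp = 1144 − 1142 = +2.

+2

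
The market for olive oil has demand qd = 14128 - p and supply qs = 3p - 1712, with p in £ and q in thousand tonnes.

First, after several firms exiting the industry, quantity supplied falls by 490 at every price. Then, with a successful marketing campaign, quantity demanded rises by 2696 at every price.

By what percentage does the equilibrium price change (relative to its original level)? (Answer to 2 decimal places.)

+20.11

Solve the original market: 14128 - p = 3p - 1712, hence p = 3960 and q = 10168.
The shock moves the curves to qd = 16824 - p and qs = 3p - 2202.
New equilibrium: 16824 - p = 3p - 2202 ⇒ 19026 = 4p ⇒ p = 4756.5, q = 12067.5.
%Δp = (4756.5 − 3960) / 3960 × 100 = +20.11%.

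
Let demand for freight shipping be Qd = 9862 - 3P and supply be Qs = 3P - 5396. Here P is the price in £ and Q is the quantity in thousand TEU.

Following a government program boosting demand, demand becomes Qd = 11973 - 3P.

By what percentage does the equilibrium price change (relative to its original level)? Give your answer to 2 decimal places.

+13.84

Before the shock: 9862 - 3P = 3P - 5396 ⇒ 15258 = 6P ⇒ P = 2543, Q = 2233.
The shock moves the curves to Qd = 11973 - 3P and Qs = 3P - 5396.
New equilibrium: 11973 - 3P = 3P - 5396 ⇒ 17369 = 6P ⇒ P = 17369/6 ≈ 2894.8333, Q = 3288.5.
%ΔP = (2894.8333 − 2543) / 2543 × 100 = +13.84%.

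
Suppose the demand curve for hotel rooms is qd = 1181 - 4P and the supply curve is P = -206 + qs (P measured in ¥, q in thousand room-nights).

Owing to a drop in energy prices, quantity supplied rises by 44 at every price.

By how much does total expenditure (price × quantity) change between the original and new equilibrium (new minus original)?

Solve the original market: 1181 - 4P = P + 206, hence P = 195 and q = 401.
With the change applied: demand qd = 1181 - 4P, supply qs = P + 250.
New equilibrium: 1181 - 4P = P + 250 ⇒ 931 = 5P ⇒ P = 186.2, q = 436.2.
Expenditure moves from 195×401 = 78195 to 186.2×436.2 = 81220.44; change = +3025.44.

+3025.44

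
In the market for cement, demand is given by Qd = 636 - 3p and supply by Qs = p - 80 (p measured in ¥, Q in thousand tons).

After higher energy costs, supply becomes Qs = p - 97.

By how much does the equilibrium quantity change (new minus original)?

-12.75

Before the shock: 636 - 3p = p - 80 ⇒ 716 = 4p ⇒ p = 179, Q = 99.
With the change applied: demand Qd = 636 - 3p, supply Qs = p - 97.
Equate the new curves: 636 - 3p = p - 97, giving 733 = 4p, p = 183.25, Q = 86.25.
ΔQ = 86.25 − 99 = -12.75.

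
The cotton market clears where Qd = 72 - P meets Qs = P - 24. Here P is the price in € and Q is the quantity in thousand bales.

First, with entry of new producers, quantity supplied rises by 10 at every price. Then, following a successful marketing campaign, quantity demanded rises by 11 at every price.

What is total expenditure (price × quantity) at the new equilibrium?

1673.25

Initially, 72 - P = P - 24, so 96 = 2P and P = 48, Q = 24.
The shock moves the curves to Qd = 83 - P and Qs = P - 14.
Equate the new curves: 83 - P = P - 14, giving 97 = 2P, P = 48.5, Q = 34.5.
New expenditure = 48.5 × 34.5 = 1673.25.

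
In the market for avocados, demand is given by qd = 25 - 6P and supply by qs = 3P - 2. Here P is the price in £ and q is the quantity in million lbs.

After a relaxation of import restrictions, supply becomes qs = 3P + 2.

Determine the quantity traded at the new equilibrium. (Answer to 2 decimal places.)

9.67

Original equilibrium: 25 - 6P = 3P - 2 gives 27 = 9P, so P = 3 and q = 7.
After the shift, demand is qd = 25 - 6P and supply is qs = 3P + 2.
Clearing the new market: 25 - 6P = 3P + 2, so P = 23/9 ≈ 2.5556 and q = 29/3 ≈ 9.6667.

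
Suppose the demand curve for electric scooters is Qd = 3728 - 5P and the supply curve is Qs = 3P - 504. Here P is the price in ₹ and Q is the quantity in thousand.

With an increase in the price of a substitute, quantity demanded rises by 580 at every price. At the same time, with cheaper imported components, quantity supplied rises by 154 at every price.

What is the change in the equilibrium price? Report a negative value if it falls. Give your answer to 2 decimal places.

Original equilibrium: 3728 - 5P = 3P - 504 gives 4232 = 8P, so P = 529 and Q = 1083.
With the change applied: demand Qd = 4308 - 5P, supply Qs = 3P - 350.
New equilibrium: 4308 - 5P = 3P - 350 ⇒ 4658 = 8P ⇒ P = 582.25, Q = 1396.75.
ΔP = 582.25 − 529 = +53.25.

+53.25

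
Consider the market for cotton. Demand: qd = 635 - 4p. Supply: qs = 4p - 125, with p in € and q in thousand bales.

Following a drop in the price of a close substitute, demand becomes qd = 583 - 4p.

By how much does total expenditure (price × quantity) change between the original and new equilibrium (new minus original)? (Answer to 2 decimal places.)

-3958.50

Original equilibrium: 635 - 4p = 4p - 125 gives 760 = 8p, so p = 95 and q = 255.
The shock moves the curves to qd = 583 - 4p and qs = 4p - 125.
New equilibrium: 583 - 4p = 4p - 125 ⇒ 708 = 8p ⇒ p = 88.5, q = 229.
Expenditure moves from 95×255 = 24225 to 88.5×229 = 20266.5; change = -3958.50.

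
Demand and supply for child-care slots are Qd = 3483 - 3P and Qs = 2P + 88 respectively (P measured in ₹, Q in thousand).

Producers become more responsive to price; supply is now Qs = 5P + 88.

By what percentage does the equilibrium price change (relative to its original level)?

Solve the original market: 3483 - 3P = 2P + 88, hence P = 679 and Q = 1446.
The new curves are Qd = 3483 - 3P (demand) and Qs = 5P + 88 (supply).
New equilibrium: 3483 - 3P = 5P + 88 ⇒ 3395 = 8P ⇒ P = 424.375, Q = 2209.875.
%ΔP = (424.375 − 679) / 679 × 100 = -37.5%.

-37.5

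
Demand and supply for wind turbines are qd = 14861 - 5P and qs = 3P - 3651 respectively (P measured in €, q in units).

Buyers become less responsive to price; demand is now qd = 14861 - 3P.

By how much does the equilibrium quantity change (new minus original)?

+2314

Initially, 14861 - 5P = 3P - 3651, so 18512 = 8P and P = 2314, q = 3291.
The shock moves the curves to qd = 14861 - 3P and qs = 3P - 3651.
Clearing the new market: 14861 - 3P = 3P - 3651, so P = 9256/3 ≈ 3085.3333 and q = 5605.
Δq = 5605 − 3291 = +2314.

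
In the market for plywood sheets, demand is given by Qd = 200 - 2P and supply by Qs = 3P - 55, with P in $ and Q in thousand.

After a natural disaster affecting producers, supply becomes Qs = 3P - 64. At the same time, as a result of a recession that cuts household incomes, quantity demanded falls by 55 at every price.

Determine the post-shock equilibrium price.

Original equilibrium: 200 - 2P = 3P - 55 gives 255 = 5P, so P = 51 and Q = 98.
The shock moves the curves to Qd = 145 - 2P and Qs = 3P - 64.
Clearing the new market: 145 - 2P = 3P - 64, so P = 41.8 and Q = 61.4.

41.8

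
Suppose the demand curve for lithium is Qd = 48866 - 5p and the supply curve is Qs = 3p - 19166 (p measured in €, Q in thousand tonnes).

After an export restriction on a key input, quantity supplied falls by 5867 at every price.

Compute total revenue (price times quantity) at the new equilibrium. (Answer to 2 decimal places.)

Before the shock: 48866 - 5p = 3p - 19166 ⇒ 68032 = 8p ⇒ p = 8504, Q = 6346.
The shock moves the curves to Qd = 48866 - 5p and Qs = 3p - 25033.
Clearing the new market: 48866 - 5p = 3p - 25033, so p = 9237.375 and Q = 2679.125.
New expenditure = 9237.375 × 2679.125 = 24748082.30.

24748082.30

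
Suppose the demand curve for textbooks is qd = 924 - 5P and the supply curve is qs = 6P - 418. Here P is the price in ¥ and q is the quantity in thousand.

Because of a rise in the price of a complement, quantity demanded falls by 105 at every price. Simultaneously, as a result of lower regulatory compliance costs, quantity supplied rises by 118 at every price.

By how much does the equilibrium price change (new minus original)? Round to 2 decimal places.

Solve the original market: 924 - 5P = 6P - 418, hence P = 122 and q = 314.
With the change applied: demand qd = 819 - 5P, supply qs = 6P - 300.
New equilibrium: 819 - 5P = 6P - 300 ⇒ 1119 = 11P ⇒ P = 1119/11 ≈ 101.7273, q = 3414/11 ≈ 310.3636.
ΔP = 101.7273 − 122 = -20.27.

-20.27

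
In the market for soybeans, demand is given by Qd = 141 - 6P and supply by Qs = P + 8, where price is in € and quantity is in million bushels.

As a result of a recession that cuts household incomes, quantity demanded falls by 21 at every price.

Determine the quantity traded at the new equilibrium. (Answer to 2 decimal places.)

Original equilibrium: 141 - 6P = P + 8 gives 133 = 7P, so P = 19 and Q = 27.
The new curves are Qd = 120 - 6P (demand) and Qs = P + 8 (supply).
Setting them equal: 120 - 6P = P + 8 → 112 = 7P, so P = 16 and Q = 24.

24.00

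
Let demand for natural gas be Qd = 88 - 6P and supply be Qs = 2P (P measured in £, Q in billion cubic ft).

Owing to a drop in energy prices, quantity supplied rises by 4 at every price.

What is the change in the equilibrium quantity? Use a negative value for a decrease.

Initially, 88 - 6P = 2P, so 88 = 8P and P = 11, Q = 22.
The new curves are Qd = 88 - 6P (demand) and Qs = 2P + 4 (supply).
Equate the new curves: 88 - 6P = 2P + 4, giving 84 = 8P, P = 10.5, Q = 25.
ΔQ = 25 − 22 = +3.

+3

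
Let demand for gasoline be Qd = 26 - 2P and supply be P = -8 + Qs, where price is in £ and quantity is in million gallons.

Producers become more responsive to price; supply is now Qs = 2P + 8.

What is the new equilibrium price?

4.5

Before the shock: 26 - 2P = P + 8 ⇒ 18 = 3P ⇒ P = 6, Q = 14.
After the shift, demand is Qd = 26 - 2P and supply is Qs = 2P + 8.
Setting them equal: 26 - 2P = 2P + 8 → 18 = 4P, so P = 4.5 and Q = 17.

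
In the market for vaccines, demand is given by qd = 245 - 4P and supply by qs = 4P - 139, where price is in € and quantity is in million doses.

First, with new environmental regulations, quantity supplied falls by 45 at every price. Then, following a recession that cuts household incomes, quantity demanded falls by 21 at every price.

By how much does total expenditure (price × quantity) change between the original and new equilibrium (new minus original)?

Initially, 245 - 4P = 4P - 139, so 384 = 8P and P = 48, q = 53.
The shock moves the curves to qd = 224 - 4P and qs = 4P - 184.
New equilibrium: 224 - 4P = 4P - 184 ⇒ 408 = 8P ⇒ P = 51, q = 20.
Expenditure moves from 48×53 = 2544 to 51×20 = 1020; change = -1524.

-1524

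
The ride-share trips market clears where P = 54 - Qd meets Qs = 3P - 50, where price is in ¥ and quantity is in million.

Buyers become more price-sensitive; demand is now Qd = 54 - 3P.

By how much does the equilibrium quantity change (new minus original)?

-26

Before the shock: 54 - P = 3P - 50 ⇒ 104 = 4P ⇒ P = 26, Q = 28.
The shock moves the curves to Qd = 54 - 3P and Qs = 3P - 50.
Clearing the new market: 54 - 3P = 3P - 50, so P = 52/3 ≈ 17.3333 and Q = 2.
ΔQ = 2 − 28 = -26.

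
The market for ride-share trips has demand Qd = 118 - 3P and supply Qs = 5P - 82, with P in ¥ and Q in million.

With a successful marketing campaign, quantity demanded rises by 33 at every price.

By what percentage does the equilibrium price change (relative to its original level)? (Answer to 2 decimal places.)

+16.50

Before the shock: 118 - 3P = 5P - 82 ⇒ 200 = 8P ⇒ P = 25, Q = 43.
The new curves are Qd = 151 - 3P (demand) and Qs = 5P - 82 (supply).
Equate the new curves: 151 - 3P = 5P - 82, giving 233 = 8P, P = 29.125, Q = 63.625.
%ΔP = (29.125 − 25) / 25 × 100 = +16.50%.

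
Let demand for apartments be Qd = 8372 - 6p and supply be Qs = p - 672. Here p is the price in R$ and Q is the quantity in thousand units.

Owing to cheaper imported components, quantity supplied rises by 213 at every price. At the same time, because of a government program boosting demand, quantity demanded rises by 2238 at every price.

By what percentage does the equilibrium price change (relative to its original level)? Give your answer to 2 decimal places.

Original equilibrium: 8372 - 6p = p - 672 gives 9044 = 7p, so p = 1292 and Q = 620.
The shock moves the curves to Qd = 10610 - 6p and Qs = p - 459.
Setting them equal: 10610 - 6p = p - 459 → 11069 = 7p, so p = 11069/7 ≈ 1581.2857 and Q = 7856/7 ≈ 1122.2857.
%Δp = (1581.2857 − 1292) / 1292 × 100 = +22.39%.

+22.39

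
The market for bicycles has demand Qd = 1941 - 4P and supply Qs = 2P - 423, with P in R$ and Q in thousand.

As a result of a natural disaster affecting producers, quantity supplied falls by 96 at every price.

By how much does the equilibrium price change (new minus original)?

Initially, 1941 - 4P = 2P - 423, so 2364 = 6P and P = 394, Q = 365.
After the shift, demand is Qd = 1941 - 4P and supply is Qs = 2P - 519.
Equate the new curves: 1941 - 4P = 2P - 519, giving 2460 = 6P, P = 410, Q = 301.
ΔP = 410 − 394 = +16.

+16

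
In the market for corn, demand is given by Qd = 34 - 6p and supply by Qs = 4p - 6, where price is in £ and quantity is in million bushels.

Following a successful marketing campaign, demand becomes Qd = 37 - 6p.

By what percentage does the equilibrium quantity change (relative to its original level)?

Before the shock: 34 - 6p = 4p - 6 ⇒ 40 = 10p ⇒ p = 4, Q = 10.
The shock moves the curves to Qd = 37 - 6p and Qs = 4p - 6.
New equilibrium: 37 - 6p = 4p - 6 ⇒ 43 = 10p ⇒ p = 4.3, Q = 11.2.
%ΔQ = (11.2 − 10) / 10 × 100 = +12%.

+12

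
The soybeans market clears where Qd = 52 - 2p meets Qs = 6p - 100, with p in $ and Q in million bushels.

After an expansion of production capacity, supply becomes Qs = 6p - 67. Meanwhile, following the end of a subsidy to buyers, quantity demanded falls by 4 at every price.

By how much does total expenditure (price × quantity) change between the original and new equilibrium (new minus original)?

Initially, 52 - 2p = 6p - 100, so 152 = 8p and p = 19, Q = 14.
After the shift, demand is Qd = 48 - 2p and supply is Qs = 6p - 67.
Equate the new curves: 48 - 2p = 6p - 67, giving 115 = 8p, p = 14.375, Q = 19.25.
Expenditure moves from 19×14 = 266 to 14.375×19.25 = 276.71875; change = +10.71875.

+10.71875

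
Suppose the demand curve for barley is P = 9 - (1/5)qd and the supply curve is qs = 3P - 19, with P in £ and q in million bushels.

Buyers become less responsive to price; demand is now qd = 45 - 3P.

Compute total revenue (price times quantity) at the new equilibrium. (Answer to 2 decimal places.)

Solve the original market: 45 - 5P = 3P - 19, hence P = 8 and q = 5.
With the change applied: demand qd = 45 - 3P, supply qs = 3P - 19.
Setting them equal: 45 - 3P = 3P - 19 → 64 = 6P, so P = 32/3 ≈ 10.6667 and q = 13.
New expenditure = 10.6667 × 13 = 138.67.

138.67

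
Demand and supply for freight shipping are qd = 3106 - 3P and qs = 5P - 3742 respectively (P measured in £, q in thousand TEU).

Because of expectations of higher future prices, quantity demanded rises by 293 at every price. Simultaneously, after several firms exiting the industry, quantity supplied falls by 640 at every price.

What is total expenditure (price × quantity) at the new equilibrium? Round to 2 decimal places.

467954.20

Original equilibrium: 3106 - 3P = 5P - 3742 gives 6848 = 8P, so P = 856 and q = 538.
With the change applied: demand qd = 3399 - 3P, supply qs = 5P - 4382.
Clearing the new market: 3399 - 3P = 5P - 4382, so P = 972.625 and q = 481.125.
New expenditure = 972.625 × 481.125 = 467954.20.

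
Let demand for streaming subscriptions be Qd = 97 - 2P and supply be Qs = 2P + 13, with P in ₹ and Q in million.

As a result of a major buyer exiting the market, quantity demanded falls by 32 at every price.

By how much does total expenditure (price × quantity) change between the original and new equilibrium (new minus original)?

Original equilibrium: 97 - 2P = 2P + 13 gives 84 = 4P, so P = 21 and Q = 55.
After the shift, demand is Qd = 65 - 2P and supply is Qs = 2P + 13.
New equilibrium: 65 - 2P = 2P + 13 ⇒ 52 = 4P ⇒ P = 13, Q = 39.
Expenditure moves from 21×55 = 1155 to 13×39 = 507; change = -648.

-648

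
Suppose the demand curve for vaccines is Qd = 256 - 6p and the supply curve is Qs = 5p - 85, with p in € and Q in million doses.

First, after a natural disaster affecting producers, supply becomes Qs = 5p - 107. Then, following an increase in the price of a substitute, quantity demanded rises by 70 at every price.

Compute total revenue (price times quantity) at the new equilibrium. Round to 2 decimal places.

Before the shock: 256 - 6p = 5p - 85 ⇒ 341 = 11p ⇒ p = 31, Q = 70.
With the change applied: demand Qd = 326 - 6p, supply Qs = 5p - 107.
Setting them equal: 326 - 6p = 5p - 107 → 433 = 11p, so p = 433/11 ≈ 39.3636 and Q = 988/11 ≈ 89.8182.
New expenditure = 39.3636 × 89.8182 = 3535.57.

3535.57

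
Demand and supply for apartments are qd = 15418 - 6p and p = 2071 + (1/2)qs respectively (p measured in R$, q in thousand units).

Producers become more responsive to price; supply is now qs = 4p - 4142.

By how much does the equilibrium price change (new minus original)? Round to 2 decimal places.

-489.00

Solve the original market: 15418 - 6p = 2p - 4142, hence p = 2445 and q = 748.
After the shift, demand is qd = 15418 - 6p and supply is qs = 4p - 4142.
Setting them equal: 15418 - 6p = 4p - 4142 → 19560 = 10p, so p = 1956 and q = 3682.
Δp = 1956 − 2445 = -489.00.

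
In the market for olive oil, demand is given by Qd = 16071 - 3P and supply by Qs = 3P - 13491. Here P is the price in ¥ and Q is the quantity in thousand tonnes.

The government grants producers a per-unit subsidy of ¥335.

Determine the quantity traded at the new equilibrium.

1792.5

Original equilibrium: 16071 - 3P = 3P - 13491 gives 29562 = 6P, so P = 4927 and Q = 1290.
Since sellers receive the price plus the subsidy, the effective supply curve becomes Qs = 3P - 12486.
Setting them equal: 16071 - 3P = 3P - 12486 → 28557 = 6P, so P = 4759.5 and Q = 1792.5.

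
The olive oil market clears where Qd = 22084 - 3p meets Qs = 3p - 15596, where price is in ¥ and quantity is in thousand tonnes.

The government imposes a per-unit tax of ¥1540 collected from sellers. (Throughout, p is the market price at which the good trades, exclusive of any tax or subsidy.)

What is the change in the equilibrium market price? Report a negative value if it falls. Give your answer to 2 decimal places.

+770.00

Initially, 22084 - 3p = 3p - 15596, so 37680 = 6p and p = 6280, Q = 3244.
Since sellers keep the price net of the tax, the effective supply curve becomes Qs = 3p - 20216.
New equilibrium: 22084 - 3p = 3p - 20216 ⇒ 42300 = 6p ⇒ p = 7050, Q = 934.
Δp = 7050 − 6280 = +770.00.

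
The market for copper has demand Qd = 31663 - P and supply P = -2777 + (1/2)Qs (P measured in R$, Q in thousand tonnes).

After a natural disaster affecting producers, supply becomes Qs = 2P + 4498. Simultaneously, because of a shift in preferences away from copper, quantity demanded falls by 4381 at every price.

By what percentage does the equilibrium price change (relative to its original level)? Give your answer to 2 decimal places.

Original equilibrium: 31663 - P = 2P + 5554 gives 26109 = 3P, so P = 8703 and Q = 22960.
After the shift, demand is Qd = 27282 - P and supply is Qs = 2P + 4498.
Clearing the new market: 27282 - P = 2P + 4498, so P = 22784/3 ≈ 7594.6667 and Q = 59062/3 ≈ 19687.3333.
%ΔP = (7594.6667 − 8703) / 8703 × 100 = -12.74%.

-12.74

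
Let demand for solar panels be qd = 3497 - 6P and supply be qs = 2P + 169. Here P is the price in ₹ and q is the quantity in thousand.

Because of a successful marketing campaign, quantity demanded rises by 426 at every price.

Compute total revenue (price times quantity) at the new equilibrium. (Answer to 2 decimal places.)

519694.38

Before the shock: 3497 - 6P = 2P + 169 ⇒ 3328 = 8P ⇒ P = 416, q = 1001.
The shock moves the curves to qd = 3923 - 6P and qs = 2P + 169.
Clearing the new market: 3923 - 6P = 2P + 169, so P = 469.25 and q = 1107.5.
New expenditure = 469.25 × 1107.5 = 519694.38.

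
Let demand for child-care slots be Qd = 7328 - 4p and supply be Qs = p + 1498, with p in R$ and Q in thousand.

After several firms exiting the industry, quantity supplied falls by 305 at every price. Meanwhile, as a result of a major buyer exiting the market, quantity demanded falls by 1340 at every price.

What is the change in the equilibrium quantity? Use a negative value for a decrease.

Initially, 7328 - 4p = p + 1498, so 5830 = 5p and p = 1166, Q = 2664.
After the shift, demand is Qd = 5988 - 4p and supply is Qs = p + 1193.
Equate the new curves: 5988 - 4p = p + 1193, giving 4795 = 5p, p = 959, Q = 2152.
ΔQ = 2152 − 2664 = -512.

-512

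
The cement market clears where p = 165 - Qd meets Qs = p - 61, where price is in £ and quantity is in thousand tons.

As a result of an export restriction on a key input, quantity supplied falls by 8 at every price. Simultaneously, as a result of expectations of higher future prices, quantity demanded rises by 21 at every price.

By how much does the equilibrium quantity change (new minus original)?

+6.5

Initially, 165 - p = p - 61, so 226 = 2p and p = 113, Q = 52.
After the shift, demand is Qd = 186 - p and supply is Qs = p - 69.
Setting them equal: 186 - p = p - 69 → 255 = 2p, so p = 127.5 and Q = 58.5.
ΔQ = 58.5 − 52 = +6.5.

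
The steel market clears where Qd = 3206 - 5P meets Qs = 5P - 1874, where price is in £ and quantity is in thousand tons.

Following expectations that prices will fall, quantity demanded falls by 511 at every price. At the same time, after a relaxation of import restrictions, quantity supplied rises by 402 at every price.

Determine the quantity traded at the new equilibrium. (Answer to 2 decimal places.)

611.50

Initially, 3206 - 5P = 5P - 1874, so 5080 = 10P and P = 508, Q = 666.
The shock moves the curves to Qd = 2695 - 5P and Qs = 5P - 1472.
Equate the new curves: 2695 - 5P = 5P - 1472, giving 4167 = 10P, P = 416.7, Q = 611.5.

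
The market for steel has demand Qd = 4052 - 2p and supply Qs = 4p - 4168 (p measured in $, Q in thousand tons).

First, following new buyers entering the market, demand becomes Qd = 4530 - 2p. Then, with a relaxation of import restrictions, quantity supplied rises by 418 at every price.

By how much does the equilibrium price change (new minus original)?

Initially, 4052 - 2p = 4p - 4168, so 8220 = 6p and p = 1370, Q = 1312.
The shock moves the curves to Qd = 4530 - 2p and Qs = 4p - 3750.
Equate the new curves: 4530 - 2p = 4p - 3750, giving 8280 = 6p, p = 1380, Q = 1770.
Δp = 1380 − 1370 = +10.

+10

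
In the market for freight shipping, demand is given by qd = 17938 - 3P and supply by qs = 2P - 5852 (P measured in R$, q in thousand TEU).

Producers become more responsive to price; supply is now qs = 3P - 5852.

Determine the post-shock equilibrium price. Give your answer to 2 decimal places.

Before the shock: 17938 - 3P = 2P - 5852 ⇒ 23790 = 5P ⇒ P = 4758, q = 3664.
The shock moves the curves to qd = 17938 - 3P and qs = 3P - 5852.
New equilibrium: 17938 - 3P = 3P - 5852 ⇒ 23790 = 6P ⇒ P = 3965, q = 6043.

3965.00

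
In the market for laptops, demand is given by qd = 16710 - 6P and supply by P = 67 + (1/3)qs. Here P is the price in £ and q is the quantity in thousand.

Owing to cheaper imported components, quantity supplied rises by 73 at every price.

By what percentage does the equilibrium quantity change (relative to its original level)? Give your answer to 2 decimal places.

+0.90

Original equilibrium: 16710 - 6P = 3P - 201 gives 16911 = 9P, so P = 1879 and q = 5436.
The shock moves the curves to qd = 16710 - 6P and qs = 3P - 128.
Setting them equal: 16710 - 6P = 3P - 128 → 16838 = 9P, so P = 16838/9 ≈ 1870.8889 and q = 16454/3 ≈ 5484.6667.
%Δq = (5484.6667 − 5436) / 5436 × 100 = +0.90%.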